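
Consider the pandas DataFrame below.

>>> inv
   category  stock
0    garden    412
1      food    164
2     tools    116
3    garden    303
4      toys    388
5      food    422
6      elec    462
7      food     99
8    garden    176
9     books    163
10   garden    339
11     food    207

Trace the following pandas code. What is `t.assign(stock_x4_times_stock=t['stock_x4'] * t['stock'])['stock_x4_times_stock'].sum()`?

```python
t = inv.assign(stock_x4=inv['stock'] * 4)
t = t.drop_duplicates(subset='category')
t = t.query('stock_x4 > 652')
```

2242512

add column stock_x4 = inv['stock'] * 4:
   category  stock  stock_x4
0    garden    412      1648
1      food    164       656
2     tools    116       464
3    garden    303      1212
4      toys    388      1552
5      food    422      1688
6      elec    462      1848
7      food     99       396
8    garden    176       704
9     books    163       652
10   garden    339      1356
11     food    207       828
drop duplicate category (keep=first):
  category  stock  stock_x4
0   garden    412      1648
1     food    164       656
2    tools    116       464
4     toys    388      1552
6     elec    462      1848
9    books    163       652
filter rows where stock_x4 > 652:
  category  stock  stock_x4
0   garden    412      1648
1     food    164       656
4     toys    388      1552
6     elec    462      1848
add column stock_x4_times_stock = t['stock_x4'] * t['stock']:
  category  stock  stock_x4  stock_x4_times_stock
0   garden    412      1648                678976
1     food    164       656                107584
4     toys    388      1552                602176
6     elec    462      1848                853776
Reading off the sum of column 'stock_x4_times_stock', we get 2242512.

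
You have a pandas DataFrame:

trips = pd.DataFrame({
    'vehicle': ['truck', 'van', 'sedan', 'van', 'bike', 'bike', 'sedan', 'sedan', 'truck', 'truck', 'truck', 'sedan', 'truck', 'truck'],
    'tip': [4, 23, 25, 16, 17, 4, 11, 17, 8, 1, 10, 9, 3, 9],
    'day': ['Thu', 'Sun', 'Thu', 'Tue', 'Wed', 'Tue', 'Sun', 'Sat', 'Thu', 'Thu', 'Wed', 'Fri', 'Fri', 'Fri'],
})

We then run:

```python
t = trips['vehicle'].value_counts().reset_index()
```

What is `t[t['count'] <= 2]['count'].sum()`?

value_counts of vehicle:
vehicle
truck    6
sedan    4
van      2
bike     2
Name: count, dtype: int64
reset_index():
  vehicle  count
0   truck      6
1   sedan      4
2     van      2
3    bike      2
filter rows where count <= 2:
  vehicle  count
2     van      2
3    bike      2

4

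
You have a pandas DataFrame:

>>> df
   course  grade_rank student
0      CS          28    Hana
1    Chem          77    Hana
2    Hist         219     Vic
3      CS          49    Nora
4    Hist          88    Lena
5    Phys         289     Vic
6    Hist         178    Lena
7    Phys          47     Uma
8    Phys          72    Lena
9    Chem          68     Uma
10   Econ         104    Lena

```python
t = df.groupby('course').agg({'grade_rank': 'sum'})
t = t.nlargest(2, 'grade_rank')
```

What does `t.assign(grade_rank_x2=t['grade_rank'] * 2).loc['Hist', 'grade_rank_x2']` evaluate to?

group by course, sum of grade_rank:
        grade_rank
course            
CS              77
Chem           145
Econ           104
Hist           485
Phys           408
take 2 rows with largest grade_rank:
        grade_rank
course            
Hist           485
Phys           408
add column grade_rank_x2 = t['grade_rank'] * 2:
        grade_rank  grade_rank_x2
course                           
Hist           485            970
Phys           408            816
Taking the value at row 'Hist', column 'grade_rank_x2' gives 970.

970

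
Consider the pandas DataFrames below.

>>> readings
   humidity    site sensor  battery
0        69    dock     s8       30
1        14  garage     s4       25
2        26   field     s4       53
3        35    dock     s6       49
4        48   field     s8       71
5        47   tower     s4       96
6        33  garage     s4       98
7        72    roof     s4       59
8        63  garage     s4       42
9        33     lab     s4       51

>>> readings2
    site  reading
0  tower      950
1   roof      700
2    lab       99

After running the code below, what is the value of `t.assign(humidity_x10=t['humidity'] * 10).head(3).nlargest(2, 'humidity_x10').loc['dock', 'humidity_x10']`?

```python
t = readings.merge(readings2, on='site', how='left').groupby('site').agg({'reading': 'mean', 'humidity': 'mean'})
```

520.0

merge on 'site' (how='left') → 10 rows:
   humidity    site sensor  battery  reading
0        69    dock     s8       30      NaN
1        14  garage     s4       25      NaN
2        26   field     s4       53      NaN
3        35    dock     s6       49      NaN
4        48   field     s8       71      NaN
5        47   tower     s4       96    950.0
6        33  garage     s4       98      NaN
7        72    roof     s4       59    700.0
8        63  garage     s4       42      NaN
9        33     lab     s4       51     99.0
group by site: mean(reading), mean(humidity):
        reading   humidity
site                      
dock        NaN  52.000000
field       NaN  37.000000
garage      NaN  36.666667
lab        99.0  33.000000
roof      700.0  72.000000
tower     950.0  47.000000
add column humidity_x10 = t['humidity'] * 10:
        reading   humidity  humidity_x10
site                                    
dock        NaN  52.000000    520.000000
field       NaN  37.000000    370.000000
garage      NaN  36.666667    366.666667
lab        99.0  33.000000    330.000000
roof      700.0  72.000000    720.000000
tower     950.0  47.000000    470.000000
take first 3 rows:
        reading   humidity  humidity_x10
site                                    
dock        NaN  52.000000    520.000000
field       NaN  37.000000    370.000000
garage      NaN  36.666667    366.666667
take 2 rows with largest humidity_x10:
       reading  humidity  humidity_x10
site                                  
dock       NaN      52.0         520.0
field      NaN      37.0         370.0
Reading off the value at row 'dock', column 'humidity_x10', we get 520.0.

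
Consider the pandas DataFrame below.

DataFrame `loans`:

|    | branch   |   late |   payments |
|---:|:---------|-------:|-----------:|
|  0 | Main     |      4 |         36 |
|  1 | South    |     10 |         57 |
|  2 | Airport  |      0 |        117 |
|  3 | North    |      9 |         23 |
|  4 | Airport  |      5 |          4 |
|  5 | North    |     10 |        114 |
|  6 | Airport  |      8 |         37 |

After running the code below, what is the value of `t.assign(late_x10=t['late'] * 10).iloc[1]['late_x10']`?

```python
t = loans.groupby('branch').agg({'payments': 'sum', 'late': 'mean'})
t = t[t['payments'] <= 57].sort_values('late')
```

100.0

group by branch: sum(payments), mean(late):
         payments       late
branch                      
Airport       158   4.333333
Main           36   4.000000
North         137   9.500000
South          57  10.000000
filter rows where payments <= 57:
        payments  late
branch                
Main          36   4.0
South         57  10.0
sort by late:
        payments  late
branch                
Main          36   4.0
South         57  10.0
add column late_x10 = t['late'] * 10:
        payments  late  late_x10
branch                          
Main          36   4.0      40.0
South         57  10.0     100.0
Finally, value at position 1, column 'late_x10' = 100.0.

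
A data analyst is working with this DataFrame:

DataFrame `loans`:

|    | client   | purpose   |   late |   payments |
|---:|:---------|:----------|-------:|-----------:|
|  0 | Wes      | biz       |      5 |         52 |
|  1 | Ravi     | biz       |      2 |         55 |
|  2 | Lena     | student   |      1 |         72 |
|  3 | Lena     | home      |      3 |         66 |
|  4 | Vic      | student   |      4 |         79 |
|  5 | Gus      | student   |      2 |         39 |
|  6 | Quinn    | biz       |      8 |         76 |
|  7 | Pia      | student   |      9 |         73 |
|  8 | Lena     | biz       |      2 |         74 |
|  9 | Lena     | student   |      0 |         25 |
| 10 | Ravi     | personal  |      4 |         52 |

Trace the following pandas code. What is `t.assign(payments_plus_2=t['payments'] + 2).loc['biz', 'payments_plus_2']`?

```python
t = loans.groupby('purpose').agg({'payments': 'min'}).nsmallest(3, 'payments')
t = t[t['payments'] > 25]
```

54

group by purpose, min of payments:
          payments
purpose           
biz             52
home            66
personal        52
student         25
take 3 rows with smallest payments:
          payments
purpose           
student         25
biz             52
personal        52
filter rows where payments > 25:
          payments
purpose           
biz             52
personal        52
add column payments_plus_2 = t['payments'] + 2:
          payments  payments_plus_2
purpose                            
biz             52               54
personal        52               54
The value at row 'biz', column 'payments_plus_2' is 54.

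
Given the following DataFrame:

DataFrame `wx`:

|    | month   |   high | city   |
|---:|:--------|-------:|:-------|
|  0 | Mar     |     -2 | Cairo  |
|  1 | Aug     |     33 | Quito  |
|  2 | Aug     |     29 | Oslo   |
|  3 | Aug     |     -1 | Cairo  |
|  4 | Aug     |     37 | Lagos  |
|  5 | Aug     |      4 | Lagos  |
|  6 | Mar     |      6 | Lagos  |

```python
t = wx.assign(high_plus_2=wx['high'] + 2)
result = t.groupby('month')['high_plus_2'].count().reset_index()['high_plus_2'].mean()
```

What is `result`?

3.5

add column high_plus_2 = wx['high'] + 2:
  month  high   city  high_plus_2
0   Mar    -2  Cairo            0
1   Aug    33  Quito           35
2   Aug    29   Oslo           31
3   Aug    -1  Cairo            1
4   Aug    37  Lagos           39
5   Aug     4  Lagos            6
6   Mar     6  Lagos            8
group by month, count of high_plus_2:
month
Aug    5
Mar    2
Name: high_plus_2, dtype: int64
reset_index():
  month  high_plus_2
0   Aug            5
1   Mar            2
Hence 3.5.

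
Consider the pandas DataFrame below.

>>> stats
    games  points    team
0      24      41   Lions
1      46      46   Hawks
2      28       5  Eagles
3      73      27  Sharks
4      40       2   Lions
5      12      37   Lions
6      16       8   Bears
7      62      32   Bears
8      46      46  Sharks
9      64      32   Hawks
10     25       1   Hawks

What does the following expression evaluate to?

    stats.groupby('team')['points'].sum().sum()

group by team, sum of points:
team
Bears     40
Eagles     5
Hawks     79
Lions     80
Sharks    73
Name: points, dtype: int64
Hence 277.

277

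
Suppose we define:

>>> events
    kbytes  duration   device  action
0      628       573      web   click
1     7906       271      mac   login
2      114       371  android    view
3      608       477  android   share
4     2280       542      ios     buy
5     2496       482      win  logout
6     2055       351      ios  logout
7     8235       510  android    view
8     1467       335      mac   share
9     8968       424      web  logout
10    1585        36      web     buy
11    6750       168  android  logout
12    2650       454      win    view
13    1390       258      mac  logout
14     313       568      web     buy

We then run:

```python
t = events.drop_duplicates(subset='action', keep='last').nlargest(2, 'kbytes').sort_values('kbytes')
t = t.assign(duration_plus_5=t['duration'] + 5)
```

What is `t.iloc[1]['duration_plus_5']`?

276

drop duplicate action (keep=last):
    kbytes  duration device  action
0      628       573    web   click
1     7906       271    mac   login
8     1467       335    mac   share
12    2650       454    win    view
13    1390       258    mac  logout
14     313       568    web     buy
take 2 rows with largest kbytes:
    kbytes  duration device action
1     7906       271    mac  login
12    2650       454    win   view
sort by kbytes:
    kbytes  duration device action
12    2650       454    win   view
1     7906       271    mac  login
add column duration_plus_5 = t['duration'] + 5:
    kbytes  duration device action  duration_plus_5
12    2650       454    win   view              459
1     7906       271    mac  login              276
Taking the value at position 1, column 'duration_plus_5' gives 276.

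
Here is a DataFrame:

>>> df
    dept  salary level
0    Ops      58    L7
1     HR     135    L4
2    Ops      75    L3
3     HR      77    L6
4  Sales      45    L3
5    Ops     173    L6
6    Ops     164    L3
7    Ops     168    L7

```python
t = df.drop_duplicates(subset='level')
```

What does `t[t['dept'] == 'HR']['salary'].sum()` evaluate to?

212

drop duplicate level (keep=first):
  dept  salary level
0  Ops      58    L7
1   HR     135    L4
2  Ops      75    L3
3   HR      77    L6
filter rows where dept == 'HR':
  dept  salary level
1   HR     135    L4
3   HR      77    L6
The sum of column 'salary' is 212.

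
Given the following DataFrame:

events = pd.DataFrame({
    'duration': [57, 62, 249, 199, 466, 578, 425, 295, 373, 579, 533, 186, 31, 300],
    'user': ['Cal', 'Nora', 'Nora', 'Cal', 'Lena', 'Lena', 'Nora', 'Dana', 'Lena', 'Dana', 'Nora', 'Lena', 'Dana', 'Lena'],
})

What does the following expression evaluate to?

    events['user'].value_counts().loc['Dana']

value_counts of user:
user
Lena    5
Nora    4
Dana    3
Cal     2
Name: count, dtype: int64

3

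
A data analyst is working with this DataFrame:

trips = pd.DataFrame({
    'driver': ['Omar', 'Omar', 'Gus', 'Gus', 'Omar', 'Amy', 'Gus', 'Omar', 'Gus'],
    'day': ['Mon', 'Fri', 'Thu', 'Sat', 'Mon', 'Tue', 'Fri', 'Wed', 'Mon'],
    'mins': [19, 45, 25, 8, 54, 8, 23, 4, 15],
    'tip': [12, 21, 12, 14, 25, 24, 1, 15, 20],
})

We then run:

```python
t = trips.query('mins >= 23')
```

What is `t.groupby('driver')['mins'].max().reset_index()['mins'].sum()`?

filter rows where mins >= 23:
  driver  day  mins  tip
1   Omar  Fri    45   21
2    Gus  Thu    25   12
4   Omar  Mon    54   25
6    Gus  Fri    23    1
group by driver, max of mins:
driver
Gus     25
Omar    54
Name: mins, dtype: int64
reset_index():
  driver  mins
0    Gus    25
1   Omar    54
sum of column 'mins' → 79

79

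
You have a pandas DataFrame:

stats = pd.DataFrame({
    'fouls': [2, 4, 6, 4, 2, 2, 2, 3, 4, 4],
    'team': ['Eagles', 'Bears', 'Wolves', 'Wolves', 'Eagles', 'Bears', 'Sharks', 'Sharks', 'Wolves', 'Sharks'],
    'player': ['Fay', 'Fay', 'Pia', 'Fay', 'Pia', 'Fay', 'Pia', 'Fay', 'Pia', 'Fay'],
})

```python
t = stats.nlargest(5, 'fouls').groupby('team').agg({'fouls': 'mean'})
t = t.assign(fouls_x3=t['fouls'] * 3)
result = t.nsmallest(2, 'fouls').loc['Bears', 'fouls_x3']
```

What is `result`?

take 5 rows with largest fouls:
   fouls    team player
2      6  Wolves    Pia
1      4   Bears    Fay
3      4  Wolves    Fay
8      4  Wolves    Pia
9      4  Sharks    Fay
group by team, mean of fouls:
           fouls
team            
Bears   4.000000
Sharks  4.000000
Wolves  4.666667
add column fouls_x3 = t['fouls'] * 3:
           fouls  fouls_x3
team                      
Bears   4.000000      12.0
Sharks  4.000000      12.0
Wolves  4.666667      14.0
take 2 rows with smallest fouls:
        fouls  fouls_x3
team                   
Bears     4.0      12.0
Sharks    4.0      12.0
value at row 'Bears', column 'fouls_x3' → 12.0

12.0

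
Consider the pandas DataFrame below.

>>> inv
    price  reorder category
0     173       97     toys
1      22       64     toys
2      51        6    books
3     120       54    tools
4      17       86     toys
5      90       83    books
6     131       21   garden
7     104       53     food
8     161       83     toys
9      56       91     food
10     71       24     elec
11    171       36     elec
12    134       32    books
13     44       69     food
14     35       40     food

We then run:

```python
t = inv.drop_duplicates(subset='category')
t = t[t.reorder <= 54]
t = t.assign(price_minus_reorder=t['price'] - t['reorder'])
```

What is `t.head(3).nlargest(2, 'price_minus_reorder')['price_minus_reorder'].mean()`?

88.0

drop duplicate category (keep=first):
    price  reorder category
0     173       97     toys
2      51        6    books
3     120       54    tools
6     131       21   garden
7     104       53     food
10     71       24     elec
filter rows where reorder <= 54:
    price  reorder category
2      51        6    books
3     120       54    tools
6     131       21   garden
7     104       53     food
10     71       24     elec
add column price_minus_reorder = t['price'] - t['reorder']:
    price  reorder category  price_minus_reorder
2      51        6    books                   45
3     120       54    tools                   66
6     131       21   garden                  110
7     104       53     food                   51
10     71       24     elec                   47
take first 3 rows:
   price  reorder category  price_minus_reorder
2     51        6    books                   45
3    120       54    tools                   66
6    131       21   garden                  110
take 2 rows with largest price_minus_reorder:
   price  reorder category  price_minus_reorder
6    131       21   garden                  110
3    120       54    tools                   66
Finally, mean of column 'price_minus_reorder' = 88.0.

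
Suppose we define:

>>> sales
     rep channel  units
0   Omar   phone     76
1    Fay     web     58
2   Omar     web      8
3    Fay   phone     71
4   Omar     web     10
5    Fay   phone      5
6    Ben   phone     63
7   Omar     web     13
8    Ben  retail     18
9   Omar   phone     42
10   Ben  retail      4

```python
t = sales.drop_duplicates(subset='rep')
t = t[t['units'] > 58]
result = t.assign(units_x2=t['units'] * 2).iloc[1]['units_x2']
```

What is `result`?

drop duplicate rep (keep=first):
    rep channel  units
0  Omar   phone     76
1   Fay     web     58
6   Ben   phone     63
filter rows where units > 58:
    rep channel  units
0  Omar   phone     76
6   Ben   phone     63
add column units_x2 = t['units'] * 2:
    rep channel  units  units_x2
0  Omar   phone     76       152
6   Ben   phone     63       126
Finally, value at position 1, column 'units_x2' = 126.

126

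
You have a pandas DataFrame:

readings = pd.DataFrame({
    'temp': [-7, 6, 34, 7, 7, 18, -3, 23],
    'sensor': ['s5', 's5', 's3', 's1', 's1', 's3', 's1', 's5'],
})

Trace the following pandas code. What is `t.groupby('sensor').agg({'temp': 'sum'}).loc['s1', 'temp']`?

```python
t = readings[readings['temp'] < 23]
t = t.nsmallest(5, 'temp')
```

11

filter rows where temp < 23:
   temp sensor
0    -7     s5
1     6     s5
3     7     s1
4     7     s1
5    18     s3
6    -3     s1
take 5 rows with smallest temp:
   temp sensor
0    -7     s5
6    -3     s1
1     6     s5
3     7     s1
4     7     s1
group by sensor, sum of temp:
        temp
sensor      
s1        11
s5        -1
Hence 11.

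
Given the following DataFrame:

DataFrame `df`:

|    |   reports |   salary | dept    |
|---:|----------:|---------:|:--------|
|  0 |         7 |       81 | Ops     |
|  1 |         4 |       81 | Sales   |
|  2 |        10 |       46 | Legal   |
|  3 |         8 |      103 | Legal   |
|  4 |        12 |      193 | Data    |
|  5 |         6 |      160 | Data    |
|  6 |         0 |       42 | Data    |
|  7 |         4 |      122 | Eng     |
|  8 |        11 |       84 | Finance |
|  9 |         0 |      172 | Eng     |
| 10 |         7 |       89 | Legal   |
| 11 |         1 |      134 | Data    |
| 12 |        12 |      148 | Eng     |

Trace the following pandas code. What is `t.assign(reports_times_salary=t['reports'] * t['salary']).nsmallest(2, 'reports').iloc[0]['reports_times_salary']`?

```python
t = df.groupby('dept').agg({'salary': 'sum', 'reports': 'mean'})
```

group by dept: sum(salary), mean(reports):
         salary    reports
dept                      
Data        529   4.750000
Eng         442   5.333333
Finance      84  11.000000
Legal       238   8.333333
Ops          81   7.000000
Sales        81   4.000000
add column reports_times_salary = t['reports'] * t['salary']:
         salary    reports  reports_times_salary
dept                                            
Data        529   4.750000           2512.750000
Eng         442   5.333333           2357.333333
Finance      84  11.000000            924.000000
Legal       238   8.333333           1983.333333
Ops          81   7.000000            567.000000
Sales        81   4.000000            324.000000
take 2 rows with smallest reports:
       salary  reports  reports_times_salary
dept                                        
Sales      81     4.00                324.00
Data      529     4.75               2512.75
Taking the value at position 0, column 'reports_times_salary' gives 324.0.

324.0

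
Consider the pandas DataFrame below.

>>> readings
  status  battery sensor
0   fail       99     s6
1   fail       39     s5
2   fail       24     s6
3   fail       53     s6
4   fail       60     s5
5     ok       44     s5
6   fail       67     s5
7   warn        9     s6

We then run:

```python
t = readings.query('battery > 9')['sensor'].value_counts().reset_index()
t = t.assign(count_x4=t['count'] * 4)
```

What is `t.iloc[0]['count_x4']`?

filter rows where battery > 9:
  status  battery sensor
0   fail       99     s6
1   fail       39     s5
2   fail       24     s6
3   fail       53     s6
4   fail       60     s5
5     ok       44     s5
6   fail       67     s5
value_counts of sensor:
sensor
s5    4
s6    3
Name: count, dtype: int64
reset_index():
  sensor  count
0     s5      4
1     s6      3
add column count_x4 = t['count'] * 4:
  sensor  count  count_x4
0     s5      4        16
1     s6      3        12
Finally, value at position 0, column 'count_x4' = 16.

16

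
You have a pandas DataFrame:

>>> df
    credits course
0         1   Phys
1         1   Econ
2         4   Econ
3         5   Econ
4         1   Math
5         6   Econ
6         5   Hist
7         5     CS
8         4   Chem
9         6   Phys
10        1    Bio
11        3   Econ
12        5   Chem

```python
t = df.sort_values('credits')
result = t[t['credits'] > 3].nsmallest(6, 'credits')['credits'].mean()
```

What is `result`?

4.66666666667

sort by credits:
    credits course
0         1   Phys
1         1   Econ
4         1   Math
10        1    Bio
11        3   Econ
2         4   Econ
8         4   Chem
3         5   Econ
6         5   Hist
7         5     CS
12        5   Chem
5         6   Econ
9         6   Phys
filter rows where credits > 3:
    credits course
2         4   Econ
8         4   Chem
3         5   Econ
6         5   Hist
7         5     CS
12        5   Chem
5         6   Econ
9         6   Phys
take 6 rows with smallest credits:
    credits course
2         4   Econ
8         4   Chem
3         5   Econ
6         5   Hist
7         5     CS
12        5   Chem
mean of column 'credits' → 4.66666666667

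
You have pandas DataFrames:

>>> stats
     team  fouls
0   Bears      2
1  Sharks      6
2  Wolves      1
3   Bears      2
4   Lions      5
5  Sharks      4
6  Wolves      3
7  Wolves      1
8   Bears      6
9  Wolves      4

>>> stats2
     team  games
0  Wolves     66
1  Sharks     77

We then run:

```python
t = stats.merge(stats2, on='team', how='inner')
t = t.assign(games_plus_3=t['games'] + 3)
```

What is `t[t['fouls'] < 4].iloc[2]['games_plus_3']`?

69

merge on 'team' (how='inner') → 6 rows:
     team  fouls  games
0  Sharks      6     77
1  Wolves      1     66
2  Sharks      4     77
3  Wolves      3     66
4  Wolves      1     66
5  Wolves      4     66
add column games_plus_3 = t['games'] + 3:
     team  fouls  games  games_plus_3
0  Sharks      6     77            80
1  Wolves      1     66            69
2  Sharks      4     77            80
3  Wolves      3     66            69
4  Wolves      1     66            69
5  Wolves      4     66            69
filter rows where fouls < 4:
     team  fouls  games  games_plus_3
1  Wolves      1     66            69
3  Wolves      3     66            69
4  Wolves      1     66            69
Hence 69.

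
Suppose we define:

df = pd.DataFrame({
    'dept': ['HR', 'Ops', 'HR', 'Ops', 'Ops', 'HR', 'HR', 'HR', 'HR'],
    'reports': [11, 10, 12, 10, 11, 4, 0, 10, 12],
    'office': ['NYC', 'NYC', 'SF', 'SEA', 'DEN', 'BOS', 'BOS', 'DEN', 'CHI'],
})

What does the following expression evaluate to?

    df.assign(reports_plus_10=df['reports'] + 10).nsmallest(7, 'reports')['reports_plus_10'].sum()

add column reports_plus_10 = df['reports'] + 10:
  dept  reports office  reports_plus_10
0   HR       11    NYC               21
1  Ops       10    NYC               20
2   HR       12     SF               22
3  Ops       10    SEA               20
4  Ops       11    DEN               21
5   HR        4    BOS               14
6   HR        0    BOS               10
7   HR       10    DEN               20
8   HR       12    CHI               22
take 7 rows with smallest reports:
  dept  reports office  reports_plus_10
6   HR        0    BOS               10
5   HR        4    BOS               14
1  Ops       10    NYC               20
3  Ops       10    SEA               20
7   HR       10    DEN               20
0   HR       11    NYC               21
4  Ops       11    DEN               21
Finally, sum of column 'reports_plus_10' = 126.

126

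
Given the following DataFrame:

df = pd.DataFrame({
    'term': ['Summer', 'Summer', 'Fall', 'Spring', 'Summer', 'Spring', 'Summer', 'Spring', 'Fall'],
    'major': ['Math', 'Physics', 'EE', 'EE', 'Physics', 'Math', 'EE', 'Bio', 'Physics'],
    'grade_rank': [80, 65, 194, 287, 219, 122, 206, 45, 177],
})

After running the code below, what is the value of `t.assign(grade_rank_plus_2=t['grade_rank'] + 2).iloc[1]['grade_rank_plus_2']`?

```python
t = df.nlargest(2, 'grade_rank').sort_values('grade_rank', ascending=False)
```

221

take 2 rows with largest grade_rank:
     term    major  grade_rank
3  Spring       EE         287
4  Summer  Physics         219
sort by grade_rank descending:
     term    major  grade_rank
3  Spring       EE         287
4  Summer  Physics         219
add column grade_rank_plus_2 = t['grade_rank'] + 2:
     term    major  grade_rank  grade_rank_plus_2
3  Spring       EE         287                289
4  Summer  Physics         219                221
Taking the value at position 1, column 'grade_rank_plus_2' gives 221.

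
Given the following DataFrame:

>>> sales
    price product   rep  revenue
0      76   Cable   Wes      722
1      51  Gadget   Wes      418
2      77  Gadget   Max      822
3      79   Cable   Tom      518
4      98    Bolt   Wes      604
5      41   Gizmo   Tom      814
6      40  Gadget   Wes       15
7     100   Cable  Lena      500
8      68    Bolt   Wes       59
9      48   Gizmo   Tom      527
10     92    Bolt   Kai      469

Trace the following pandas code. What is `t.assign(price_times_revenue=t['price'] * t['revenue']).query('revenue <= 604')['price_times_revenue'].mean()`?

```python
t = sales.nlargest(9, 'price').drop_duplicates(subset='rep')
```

take 9 rows with largest price:
    price product   rep  revenue
7     100   Cable  Lena      500
4      98    Bolt   Wes      604
10     92    Bolt   Kai      469
3      79   Cable   Tom      518
2      77  Gadget   Max      822
0      76   Cable   Wes      722
8      68    Bolt   Wes       59
1      51  Gadget   Wes      418
9      48   Gizmo   Tom      527
drop duplicate rep (keep=first):
    price product   rep  revenue
7     100   Cable  Lena      500
4      98    Bolt   Wes      604
10     92    Bolt   Kai      469
3      79   Cable   Tom      518
2      77  Gadget   Max      822
add column price_times_revenue = t['price'] * t['revenue']:
    price product   rep  revenue  price_times_revenue
7     100   Cable  Lena      500                50000
4      98    Bolt   Wes      604                59192
10     92    Bolt   Kai      469                43148
3      79   Cable   Tom      518                40922
2      77  Gadget   Max      822                63294
filter rows where revenue <= 604:
    price product   rep  revenue  price_times_revenue
7     100   Cable  Lena      500                50000
4      98    Bolt   Wes      604                59192
10     92    Bolt   Kai      469                43148
3      79   Cable   Tom      518                40922
Finally, mean of column 'price_times_revenue' = 48315.5.

48315.5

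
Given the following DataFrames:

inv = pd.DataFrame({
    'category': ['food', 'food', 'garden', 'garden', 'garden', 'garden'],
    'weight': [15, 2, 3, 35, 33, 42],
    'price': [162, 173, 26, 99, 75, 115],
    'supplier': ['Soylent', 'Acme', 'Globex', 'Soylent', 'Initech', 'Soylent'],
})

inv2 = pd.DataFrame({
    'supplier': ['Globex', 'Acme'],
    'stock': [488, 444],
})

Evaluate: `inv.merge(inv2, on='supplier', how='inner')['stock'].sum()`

932

merge on 'supplier' (how='inner') → 2 rows:
  category  weight  price supplier  stock
0     food       2    173     Acme    444
1   garden       3     26   Globex    488
Reading off the sum of column 'stock', we get 932.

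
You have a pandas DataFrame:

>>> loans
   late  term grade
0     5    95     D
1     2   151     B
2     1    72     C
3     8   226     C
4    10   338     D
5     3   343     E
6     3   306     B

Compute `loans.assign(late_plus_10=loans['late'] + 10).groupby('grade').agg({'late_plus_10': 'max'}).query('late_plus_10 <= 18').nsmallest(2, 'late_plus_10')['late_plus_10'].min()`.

add column late_plus_10 = loans['late'] + 10:
   late  term grade  late_plus_10
0     5    95     D            15
1     2   151     B            12
2     1    72     C            11
3     8   226     C            18
4    10   338     D            20
5     3   343     E            13
6     3   306     B            13
group by grade, max of late_plus_10:
       late_plus_10
grade              
B                13
C                18
D                20
E                13
filter rows where late_plus_10 <= 18:
       late_plus_10
grade              
B                13
C                18
E                13
take 2 rows with smallest late_plus_10:
       late_plus_10
grade              
B                13
E                13
Finally, min of column 'late_plus_10' = 13.

13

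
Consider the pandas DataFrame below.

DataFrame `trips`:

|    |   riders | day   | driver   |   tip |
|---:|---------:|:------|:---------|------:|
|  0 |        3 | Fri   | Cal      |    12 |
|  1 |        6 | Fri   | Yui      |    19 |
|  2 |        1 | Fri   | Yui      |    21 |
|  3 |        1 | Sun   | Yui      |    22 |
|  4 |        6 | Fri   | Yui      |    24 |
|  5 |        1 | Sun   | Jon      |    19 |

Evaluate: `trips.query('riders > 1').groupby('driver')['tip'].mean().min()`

12.0

filter rows where riders > 1:
   riders  day driver  tip
0       3  Fri    Cal   12
1       6  Fri    Yui   19
4       6  Fri    Yui   24
group by driver, mean of tip:
driver
Cal    12.0
Yui    21.5
Name: tip, dtype: float64
The min of the resulting series is 12.0.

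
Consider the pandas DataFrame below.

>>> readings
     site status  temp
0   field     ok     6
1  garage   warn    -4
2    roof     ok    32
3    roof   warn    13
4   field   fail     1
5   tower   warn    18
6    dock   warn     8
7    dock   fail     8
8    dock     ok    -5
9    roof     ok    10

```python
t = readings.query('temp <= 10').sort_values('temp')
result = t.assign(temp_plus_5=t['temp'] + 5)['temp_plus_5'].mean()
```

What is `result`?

8.42857142857

filter rows where temp <= 10:
     site status  temp
0   field     ok     6
1  garage   warn    -4
4   field   fail     1
6    dock   warn     8
7    dock   fail     8
8    dock     ok    -5
9    roof     ok    10
sort by temp:
     site status  temp
8    dock     ok    -5
1  garage   warn    -4
4   field   fail     1
0   field     ok     6
6    dock   warn     8
7    dock   fail     8
9    roof     ok    10
add column temp_plus_5 = t['temp'] + 5:
     site status  temp  temp_plus_5
8    dock     ok    -5            0
1  garage   warn    -4            1
4   field   fail     1            6
0   field     ok     6           11
6    dock   warn     8           13
7    dock   fail     8           13
9    roof     ok    10           15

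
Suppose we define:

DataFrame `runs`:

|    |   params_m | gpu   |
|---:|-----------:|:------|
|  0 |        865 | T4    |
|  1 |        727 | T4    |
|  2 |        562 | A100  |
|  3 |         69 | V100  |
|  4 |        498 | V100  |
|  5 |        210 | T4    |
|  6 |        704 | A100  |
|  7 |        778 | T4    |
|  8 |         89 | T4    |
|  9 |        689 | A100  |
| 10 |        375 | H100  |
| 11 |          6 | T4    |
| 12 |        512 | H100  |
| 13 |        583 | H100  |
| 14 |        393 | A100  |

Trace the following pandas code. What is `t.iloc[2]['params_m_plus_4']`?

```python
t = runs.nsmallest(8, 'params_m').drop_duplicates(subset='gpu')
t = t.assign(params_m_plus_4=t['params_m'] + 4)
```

379

take 8 rows with smallest params_m:
    params_m   gpu
11         6    T4
3         69  V100
8         89    T4
5        210    T4
10       375  H100
14       393  A100
4        498  V100
12       512  H100
drop duplicate gpu (keep=first):
    params_m   gpu
11         6    T4
3         69  V100
10       375  H100
14       393  A100
add column params_m_plus_4 = t['params_m'] + 4:
    params_m   gpu  params_m_plus_4
11         6    T4               10
3         69  V100               73
10       375  H100              379
14       393  A100              397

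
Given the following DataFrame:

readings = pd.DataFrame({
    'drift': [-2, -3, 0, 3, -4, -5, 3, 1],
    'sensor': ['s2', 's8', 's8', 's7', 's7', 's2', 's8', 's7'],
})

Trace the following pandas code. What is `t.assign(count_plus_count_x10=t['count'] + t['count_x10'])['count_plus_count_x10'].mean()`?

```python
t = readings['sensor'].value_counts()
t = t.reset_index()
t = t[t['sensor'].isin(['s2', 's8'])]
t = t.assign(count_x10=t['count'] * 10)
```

value_counts of sensor:
sensor
s8    3
s7    3
s2    2
Name: count, dtype: int64
reset_index():
  sensor  count
0     s8      3
1     s7      3
2     s2      2
filter rows where sensor in ['s2', 's8']:
  sensor  count
0     s8      3
2     s2      2
add column count_x10 = t['count'] * 10:
  sensor  count  count_x10
0     s8      3         30
2     s2      2         20
add column count_plus_count_x10 = t['count'] + t['count_x10']:
  sensor  count  count_x10  count_plus_count_x10
0     s8      3         30                    33
2     s2      2         20                    22
Reading off the mean of column 'count_plus_count_x10', we get 27.5.

27.5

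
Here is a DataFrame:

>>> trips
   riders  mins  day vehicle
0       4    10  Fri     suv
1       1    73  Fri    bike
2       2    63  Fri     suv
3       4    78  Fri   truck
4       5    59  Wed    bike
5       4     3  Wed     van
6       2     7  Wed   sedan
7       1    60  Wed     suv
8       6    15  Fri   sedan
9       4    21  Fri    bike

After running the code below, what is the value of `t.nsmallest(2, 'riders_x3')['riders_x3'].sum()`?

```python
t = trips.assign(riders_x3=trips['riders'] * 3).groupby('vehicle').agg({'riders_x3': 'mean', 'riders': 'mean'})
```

17.0

add column riders_x3 = trips['riders'] * 3:
   riders  mins  day vehicle  riders_x3
0       4    10  Fri     suv         12
1       1    73  Fri    bike          3
2       2    63  Fri     suv          6
3       4    78  Fri   truck         12
4       5    59  Wed    bike         15
5       4     3  Wed     van         12
6       2     7  Wed   sedan          6
7       1    60  Wed     suv          3
8       6    15  Fri   sedan         18
9       4    21  Fri    bike         12
group by vehicle: mean(riders_x3), mean(riders):
         riders_x3    riders
vehicle                     
bike          10.0  3.333333
sedan         12.0  4.000000
suv            7.0  2.333333
truck         12.0  4.000000
van           12.0  4.000000
take 2 rows with smallest riders_x3:
         riders_x3    riders
vehicle                     
suv            7.0  2.333333
bike          10.0  3.333333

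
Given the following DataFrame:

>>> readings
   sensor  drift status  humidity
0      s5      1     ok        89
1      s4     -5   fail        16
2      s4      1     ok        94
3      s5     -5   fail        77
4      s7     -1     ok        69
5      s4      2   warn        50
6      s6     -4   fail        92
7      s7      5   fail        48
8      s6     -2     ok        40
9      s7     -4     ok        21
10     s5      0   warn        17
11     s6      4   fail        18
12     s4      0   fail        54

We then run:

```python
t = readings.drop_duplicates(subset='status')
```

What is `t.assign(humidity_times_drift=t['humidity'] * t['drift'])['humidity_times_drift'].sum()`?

drop duplicate status (keep=first):
  sensor  drift status  humidity
0     s5      1     ok        89
1     s4     -5   fail        16
5     s4      2   warn        50
add column humidity_times_drift = t['humidity'] * t['drift']:
  sensor  drift status  humidity  humidity_times_drift
0     s5      1     ok        89                    89
1     s4     -5   fail        16                   -80
5     s4      2   warn        50                   100
Reading off the sum of column 'humidity_times_drift', we get 109.

109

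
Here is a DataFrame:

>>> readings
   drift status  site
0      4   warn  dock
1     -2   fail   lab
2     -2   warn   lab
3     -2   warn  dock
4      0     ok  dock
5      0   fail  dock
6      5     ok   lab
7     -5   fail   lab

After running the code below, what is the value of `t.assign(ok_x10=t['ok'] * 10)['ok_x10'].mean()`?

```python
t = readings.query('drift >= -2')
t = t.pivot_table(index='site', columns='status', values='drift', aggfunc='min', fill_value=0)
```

25.0

filter rows where drift >= -2:
   drift status  site
0      4   warn  dock
1     -2   fail   lab
2     -2   warn   lab
3     -2   warn  dock
4      0     ok  dock
5      0   fail  dock
6      5     ok   lab
pivot: rows=site, cols=status, min(drift):
status  fail  ok  warn
site                  
dock       0   0    -2
lab       -2   5    -2
add column ok_x10 = t['ok'] * 10:
status  fail  ok  warn  ok_x10
site                          
dock       0   0    -2       0
lab       -2   5    -2      50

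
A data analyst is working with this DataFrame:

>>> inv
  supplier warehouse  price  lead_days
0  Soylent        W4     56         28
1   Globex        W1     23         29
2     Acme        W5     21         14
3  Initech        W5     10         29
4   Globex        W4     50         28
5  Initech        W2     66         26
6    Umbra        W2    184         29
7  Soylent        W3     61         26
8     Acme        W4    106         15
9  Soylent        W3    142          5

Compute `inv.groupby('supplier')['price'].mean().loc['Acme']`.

group by supplier, mean of price:
supplier
Acme        63.500000
Globex      36.500000
Initech     38.000000
Soylent     86.333333
Umbra      184.000000
Name: price, dtype: float64
Then the value at index 'Acme': 63.5

63.5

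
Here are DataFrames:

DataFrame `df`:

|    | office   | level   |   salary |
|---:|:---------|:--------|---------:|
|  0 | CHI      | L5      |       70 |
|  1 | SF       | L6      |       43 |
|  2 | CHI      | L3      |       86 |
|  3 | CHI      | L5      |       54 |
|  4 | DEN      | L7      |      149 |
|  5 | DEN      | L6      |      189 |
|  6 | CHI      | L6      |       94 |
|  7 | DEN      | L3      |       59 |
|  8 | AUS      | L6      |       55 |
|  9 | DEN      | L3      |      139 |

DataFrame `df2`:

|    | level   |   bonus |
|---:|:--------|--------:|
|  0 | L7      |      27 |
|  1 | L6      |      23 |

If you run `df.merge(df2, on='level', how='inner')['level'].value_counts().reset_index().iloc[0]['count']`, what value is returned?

merge on 'level' (how='inner') → 5 rows:
  office level  salary  bonus
0     SF    L6      43     23
1    DEN    L7     149     27
2    DEN    L6     189     23
3    CHI    L6      94     23
4    AUS    L6      55     23
value_counts of level:
level
L6    4
L7    1
Name: count, dtype: int64
reset_index():
  level  count
0    L6      4
1    L7      1
Reading off the value at position 0, column 'count', we get 4.

4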